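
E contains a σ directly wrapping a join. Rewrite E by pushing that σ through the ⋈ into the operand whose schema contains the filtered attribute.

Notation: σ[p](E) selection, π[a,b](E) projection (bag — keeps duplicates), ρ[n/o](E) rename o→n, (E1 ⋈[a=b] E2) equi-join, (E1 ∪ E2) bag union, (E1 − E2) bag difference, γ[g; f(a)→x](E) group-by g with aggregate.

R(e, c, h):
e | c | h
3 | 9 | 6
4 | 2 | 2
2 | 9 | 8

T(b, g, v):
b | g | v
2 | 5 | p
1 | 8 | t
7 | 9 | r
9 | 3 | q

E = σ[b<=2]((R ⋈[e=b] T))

σ filters on b, owned by the right side.
E' = (R ⋈[e=b] σ[b<=2](T))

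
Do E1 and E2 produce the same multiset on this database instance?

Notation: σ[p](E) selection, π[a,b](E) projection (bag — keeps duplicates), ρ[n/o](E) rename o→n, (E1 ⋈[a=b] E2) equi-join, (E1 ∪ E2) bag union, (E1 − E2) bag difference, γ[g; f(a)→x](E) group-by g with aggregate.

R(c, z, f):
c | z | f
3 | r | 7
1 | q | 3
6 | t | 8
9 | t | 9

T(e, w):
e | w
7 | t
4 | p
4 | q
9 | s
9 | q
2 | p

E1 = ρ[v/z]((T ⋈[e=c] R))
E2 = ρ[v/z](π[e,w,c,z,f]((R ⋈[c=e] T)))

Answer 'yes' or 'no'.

E1 subexpression sizes:
  T → 6
  R → 4
  (T ⋈[e=c] R) → 2
  ρ[v/z]((T ⋈[e=c] R)) → 2
E2 subexpression sizes:
  R → 4
  T → 6
  (R ⋈[c=e] T) → 2
  π[e,w,c,z,f]((R ⋈[c=e] T)) → 2
  ρ[v/z](π[e,w,c,z,f]((R ⋈[c=e] T))) → 2

E1 and E2 produce the same multiset:
e | w | c | v | f
9 | q | 9 | t | 9
9 | s | 9 | t | 9

yes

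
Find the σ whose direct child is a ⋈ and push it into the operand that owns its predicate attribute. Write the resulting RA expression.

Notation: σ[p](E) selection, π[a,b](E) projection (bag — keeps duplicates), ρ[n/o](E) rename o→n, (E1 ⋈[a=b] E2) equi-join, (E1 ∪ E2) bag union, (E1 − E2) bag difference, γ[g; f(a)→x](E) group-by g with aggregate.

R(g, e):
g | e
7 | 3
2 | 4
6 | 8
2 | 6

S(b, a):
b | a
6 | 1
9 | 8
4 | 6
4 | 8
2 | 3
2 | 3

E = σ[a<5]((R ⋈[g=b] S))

σ filters on a, owned by the right side.
E' = (R ⋈[g=b] σ[a<5](S))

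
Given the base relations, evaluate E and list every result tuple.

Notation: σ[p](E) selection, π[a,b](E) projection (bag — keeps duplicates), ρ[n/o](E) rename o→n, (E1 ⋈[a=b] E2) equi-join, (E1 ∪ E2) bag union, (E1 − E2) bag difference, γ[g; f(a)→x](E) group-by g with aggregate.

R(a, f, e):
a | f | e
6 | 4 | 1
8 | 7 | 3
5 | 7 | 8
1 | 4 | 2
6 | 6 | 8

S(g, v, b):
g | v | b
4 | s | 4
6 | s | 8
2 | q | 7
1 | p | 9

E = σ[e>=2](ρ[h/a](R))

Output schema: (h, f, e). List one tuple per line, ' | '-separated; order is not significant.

Row counts bottom-up:
  R → 5
  ρ[h/a](R) → 5
  σ[e>=2](ρ[h/a](R)) → 4

== RESULT ==
h | f | e
1 | 4 | 2
5 | 7 | 8
6 | 6 | 8
8 | 7 | 3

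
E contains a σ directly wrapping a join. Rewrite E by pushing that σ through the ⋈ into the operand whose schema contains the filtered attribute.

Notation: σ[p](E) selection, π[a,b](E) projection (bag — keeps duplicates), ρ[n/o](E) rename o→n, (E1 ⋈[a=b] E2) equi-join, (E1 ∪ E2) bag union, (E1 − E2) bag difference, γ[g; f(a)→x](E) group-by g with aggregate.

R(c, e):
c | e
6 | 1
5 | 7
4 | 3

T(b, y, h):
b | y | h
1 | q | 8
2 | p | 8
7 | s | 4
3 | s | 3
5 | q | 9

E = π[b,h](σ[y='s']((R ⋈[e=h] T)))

σ filters on y, owned by the right side.
E' = π[b,h]((R ⋈[e=h] σ[y='s'](T)))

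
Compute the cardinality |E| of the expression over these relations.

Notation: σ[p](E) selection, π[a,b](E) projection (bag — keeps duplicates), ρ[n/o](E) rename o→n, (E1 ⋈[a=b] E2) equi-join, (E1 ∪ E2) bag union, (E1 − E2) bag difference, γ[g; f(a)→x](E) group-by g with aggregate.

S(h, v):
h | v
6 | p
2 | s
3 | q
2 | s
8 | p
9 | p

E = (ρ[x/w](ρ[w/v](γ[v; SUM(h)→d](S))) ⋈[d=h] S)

Per-node cardinality:
  S → 6
  γ[v; SUM(h)→d](S) → 3
  ρ[w/v](γ[v; SUM(h)→d](S)) → 3
  ρ[x/w](ρ[w/v](γ[v; SUM(h)→d](S))) → 3
  S → 6
  (ρ[x/w](ρ[w/v](γ[v; SUM(h)→d](S))) ⋈[d=h] S) → 1

|E| = 1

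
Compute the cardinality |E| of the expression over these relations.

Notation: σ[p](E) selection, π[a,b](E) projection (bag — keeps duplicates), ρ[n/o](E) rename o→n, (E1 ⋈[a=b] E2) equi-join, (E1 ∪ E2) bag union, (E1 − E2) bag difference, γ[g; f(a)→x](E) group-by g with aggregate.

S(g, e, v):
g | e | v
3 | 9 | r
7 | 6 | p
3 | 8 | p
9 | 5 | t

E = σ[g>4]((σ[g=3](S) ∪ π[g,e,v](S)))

Subexpression sizes:
  S → 4
  σ[g=3](S) → 2
  S → 4
  π[g,e,v](S) → 4
  (σ[g=3](S) ∪ π[g,e,v](S)) → 6
  σ[g>4]((σ[g=3](S) ∪ π[g,e,v](S))) → 2

|E| = 2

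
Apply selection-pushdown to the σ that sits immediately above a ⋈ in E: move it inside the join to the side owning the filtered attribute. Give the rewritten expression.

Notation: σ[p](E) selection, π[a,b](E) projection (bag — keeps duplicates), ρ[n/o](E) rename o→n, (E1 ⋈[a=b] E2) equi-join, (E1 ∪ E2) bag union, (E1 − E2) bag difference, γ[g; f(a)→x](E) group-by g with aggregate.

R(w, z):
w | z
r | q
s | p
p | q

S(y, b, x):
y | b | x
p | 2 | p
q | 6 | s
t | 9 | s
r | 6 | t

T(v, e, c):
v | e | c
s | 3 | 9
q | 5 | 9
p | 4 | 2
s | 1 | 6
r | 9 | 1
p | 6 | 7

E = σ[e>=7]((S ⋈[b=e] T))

σ filters on e, owned by the right side.
E' = (S ⋈[b=e] σ[e>=7](T))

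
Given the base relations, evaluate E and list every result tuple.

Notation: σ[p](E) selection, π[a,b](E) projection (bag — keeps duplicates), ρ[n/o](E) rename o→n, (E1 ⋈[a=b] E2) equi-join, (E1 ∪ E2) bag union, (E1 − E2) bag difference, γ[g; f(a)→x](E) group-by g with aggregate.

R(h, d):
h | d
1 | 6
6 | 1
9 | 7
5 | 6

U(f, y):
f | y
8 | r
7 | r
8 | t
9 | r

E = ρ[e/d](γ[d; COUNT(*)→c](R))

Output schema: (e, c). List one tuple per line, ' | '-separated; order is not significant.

Per-node cardinality:
  R → 4
  γ[d; COUNT(*)→c](R) → 3
  ρ[e/d](γ[d; COUNT(*)→c](R)) → 3

== RESULT ==
e | c
1 | 1
6 | 2
7 | 1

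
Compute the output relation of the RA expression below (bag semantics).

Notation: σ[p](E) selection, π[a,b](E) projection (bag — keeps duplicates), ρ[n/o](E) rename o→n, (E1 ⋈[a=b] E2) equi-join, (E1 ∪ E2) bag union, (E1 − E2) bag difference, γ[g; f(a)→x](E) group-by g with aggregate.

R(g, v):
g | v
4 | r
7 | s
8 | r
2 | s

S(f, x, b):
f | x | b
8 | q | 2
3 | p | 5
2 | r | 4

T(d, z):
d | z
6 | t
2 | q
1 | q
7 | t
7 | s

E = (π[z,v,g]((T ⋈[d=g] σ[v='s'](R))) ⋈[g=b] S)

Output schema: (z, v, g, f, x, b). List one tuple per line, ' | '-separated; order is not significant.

Row counts bottom-up:
  T → 5
  R → 4
  σ[v='s'](R) → 2
  (T ⋈[d=g] σ[v='s'](R)) → 3
  π[z,v,g]((T ⋈[d=g] σ[v='s'](R))) → 3
  S → 3
  (π[z,v,g]((T ⋈[d=g] σ[v='s'](R))) ⋈[g=b] S) → 1

== RESULT ==
z | v | g | f | x | b
q | s | 2 | 8 | q | 2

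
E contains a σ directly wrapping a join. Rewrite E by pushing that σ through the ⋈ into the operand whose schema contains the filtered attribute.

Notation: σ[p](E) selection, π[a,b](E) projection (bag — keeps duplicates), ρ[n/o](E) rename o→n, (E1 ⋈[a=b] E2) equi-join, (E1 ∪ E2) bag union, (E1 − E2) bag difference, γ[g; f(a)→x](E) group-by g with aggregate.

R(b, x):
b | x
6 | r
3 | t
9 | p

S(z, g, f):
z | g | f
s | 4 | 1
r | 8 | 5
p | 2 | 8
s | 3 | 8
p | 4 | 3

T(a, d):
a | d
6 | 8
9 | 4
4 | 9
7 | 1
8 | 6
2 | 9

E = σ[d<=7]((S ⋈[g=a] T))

σ filters on d, owned by the right side.
E' = (S ⋈[g=a] σ[d<=7](T))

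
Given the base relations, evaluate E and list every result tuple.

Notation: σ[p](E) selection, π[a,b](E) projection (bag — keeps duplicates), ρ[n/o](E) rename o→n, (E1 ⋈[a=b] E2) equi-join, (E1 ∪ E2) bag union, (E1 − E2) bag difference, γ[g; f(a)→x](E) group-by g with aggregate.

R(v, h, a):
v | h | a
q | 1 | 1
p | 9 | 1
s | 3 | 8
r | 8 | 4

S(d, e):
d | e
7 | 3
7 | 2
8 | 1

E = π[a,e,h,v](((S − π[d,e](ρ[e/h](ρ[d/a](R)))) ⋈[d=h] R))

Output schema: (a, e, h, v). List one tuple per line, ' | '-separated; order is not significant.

Row counts bottom-up:
  S → 3
  R → 4
  ρ[d/a](R) → 4
  ρ[e/h](ρ[d/a](R)) → 4
  π[d,e](ρ[e/h](ρ[d/a](R))) → 4
  (S − π[d,e](ρ[e/h](ρ[d/a](R)))) → 3
  R → 4
  ((S − π[d,e](ρ[e/h](ρ[d/a](R)))) ⋈[d=h] R) → 1
  π[a,e,h,v](((S − π[d,e](ρ[e/h](ρ[d/a](R)))) ⋈[d=h] R)) → 1

== RESULT ==
a | e | h | v
4 | 1 | 8 | r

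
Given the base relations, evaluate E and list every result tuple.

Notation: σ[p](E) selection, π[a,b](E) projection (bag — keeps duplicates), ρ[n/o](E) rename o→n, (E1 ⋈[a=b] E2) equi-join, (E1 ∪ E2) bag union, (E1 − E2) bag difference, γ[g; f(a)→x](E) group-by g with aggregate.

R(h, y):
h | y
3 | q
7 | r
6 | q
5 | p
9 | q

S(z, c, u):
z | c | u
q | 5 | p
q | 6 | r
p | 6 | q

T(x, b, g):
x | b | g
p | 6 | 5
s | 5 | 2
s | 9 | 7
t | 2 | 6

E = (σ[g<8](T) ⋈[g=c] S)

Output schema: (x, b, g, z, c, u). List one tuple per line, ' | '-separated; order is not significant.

Per-node cardinality:
  T → 4
  σ[g<8](T) → 4
  S → 3
  (σ[g<8](T) ⋈[g=c] S) → 3

== RESULT ==
x | b | g | z | c | u
p | 6 | 5 | q | 5 | p
t | 2 | 6 | p | 6 | q
t | 2 | 6 | q | 6 | r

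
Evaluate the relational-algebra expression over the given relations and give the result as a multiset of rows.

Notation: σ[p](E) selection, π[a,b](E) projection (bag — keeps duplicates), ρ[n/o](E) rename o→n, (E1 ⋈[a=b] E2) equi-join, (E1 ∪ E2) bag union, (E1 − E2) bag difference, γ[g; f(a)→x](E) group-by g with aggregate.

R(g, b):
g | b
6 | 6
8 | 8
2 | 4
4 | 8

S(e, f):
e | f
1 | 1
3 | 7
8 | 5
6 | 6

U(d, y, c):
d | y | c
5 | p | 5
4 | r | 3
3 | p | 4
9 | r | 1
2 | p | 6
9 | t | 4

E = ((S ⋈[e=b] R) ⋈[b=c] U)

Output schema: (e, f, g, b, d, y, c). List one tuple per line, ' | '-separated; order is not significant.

Per-node cardinality:
  S → 4
  R → 4
  (S ⋈[e=b] R) → 3
  U → 6
  ((S ⋈[e=b] R) ⋈[b=c] U) → 1

== RESULT ==
e | f | g | b | d | y | c
6 | 6 | 6 | 6 | 2 | p | 6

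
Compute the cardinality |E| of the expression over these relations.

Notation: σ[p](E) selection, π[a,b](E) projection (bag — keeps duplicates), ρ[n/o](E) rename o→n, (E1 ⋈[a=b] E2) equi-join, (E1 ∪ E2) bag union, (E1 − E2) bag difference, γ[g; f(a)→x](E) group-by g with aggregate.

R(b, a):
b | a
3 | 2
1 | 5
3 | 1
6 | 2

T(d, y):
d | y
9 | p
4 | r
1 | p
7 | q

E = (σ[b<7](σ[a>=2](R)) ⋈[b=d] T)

Row counts bottom-up:
  R → 4
  σ[a>=2](R) → 3
  σ[b<7](σ[a>=2](R)) → 3
  T → 4
  (σ[b<7](σ[a>=2](R)) ⋈[b=d] T) → 1

|E| = 1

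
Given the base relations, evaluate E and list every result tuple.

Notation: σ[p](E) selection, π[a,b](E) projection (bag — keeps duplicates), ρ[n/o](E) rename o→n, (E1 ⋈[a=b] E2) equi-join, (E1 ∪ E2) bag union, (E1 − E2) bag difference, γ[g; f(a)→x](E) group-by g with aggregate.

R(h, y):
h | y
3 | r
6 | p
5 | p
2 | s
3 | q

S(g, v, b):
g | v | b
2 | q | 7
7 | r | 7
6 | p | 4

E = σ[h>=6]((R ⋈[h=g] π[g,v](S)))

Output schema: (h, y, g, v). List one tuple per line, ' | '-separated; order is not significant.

Per-node cardinality:
  R → 5
  S → 3
  π[g,v](S) → 3
  (R ⋈[h=g] π[g,v](S)) → 2
  σ[h>=6]((R ⋈[h=g] π[g,v](S))) → 1

== RESULT ==
h | y | g | v
6 | p | 6 | p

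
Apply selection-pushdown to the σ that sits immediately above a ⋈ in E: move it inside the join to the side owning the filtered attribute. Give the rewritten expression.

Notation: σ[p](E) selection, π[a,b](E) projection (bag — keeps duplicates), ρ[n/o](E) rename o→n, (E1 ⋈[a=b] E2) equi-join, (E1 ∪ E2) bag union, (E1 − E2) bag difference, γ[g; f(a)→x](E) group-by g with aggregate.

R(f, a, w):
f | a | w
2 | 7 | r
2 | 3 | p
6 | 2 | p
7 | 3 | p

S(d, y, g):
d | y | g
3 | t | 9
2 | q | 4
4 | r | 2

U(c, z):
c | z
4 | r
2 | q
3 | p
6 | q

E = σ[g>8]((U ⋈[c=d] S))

σ filters on g, owned by the right side.
E' = (U ⋈[c=d] σ[g>8](S))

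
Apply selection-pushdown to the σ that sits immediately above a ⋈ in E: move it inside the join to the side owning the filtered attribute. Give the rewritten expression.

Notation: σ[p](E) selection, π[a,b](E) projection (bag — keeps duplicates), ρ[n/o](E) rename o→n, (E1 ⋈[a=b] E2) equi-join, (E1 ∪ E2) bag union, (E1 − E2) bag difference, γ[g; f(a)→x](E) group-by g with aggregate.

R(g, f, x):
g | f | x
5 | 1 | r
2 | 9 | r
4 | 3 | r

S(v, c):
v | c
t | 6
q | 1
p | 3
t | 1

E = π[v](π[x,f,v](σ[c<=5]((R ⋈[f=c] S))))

σ filters on c, owned by the right side.
E' = π[v](π[x,f,v]((R ⋈[f=c] σ[c<=5](S))))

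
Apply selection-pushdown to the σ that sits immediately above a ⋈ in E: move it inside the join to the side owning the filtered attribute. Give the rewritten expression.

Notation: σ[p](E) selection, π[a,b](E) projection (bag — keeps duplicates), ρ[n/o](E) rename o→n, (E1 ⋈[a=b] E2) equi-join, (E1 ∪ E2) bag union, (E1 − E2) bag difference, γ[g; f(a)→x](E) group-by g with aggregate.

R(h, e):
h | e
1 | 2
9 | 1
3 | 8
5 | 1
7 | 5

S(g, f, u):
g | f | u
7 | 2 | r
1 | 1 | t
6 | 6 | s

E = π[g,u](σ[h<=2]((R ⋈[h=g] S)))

σ filters on h, owned by the left side.
E' = π[g,u]((σ[h<=2](R) ⋈[h=g] S))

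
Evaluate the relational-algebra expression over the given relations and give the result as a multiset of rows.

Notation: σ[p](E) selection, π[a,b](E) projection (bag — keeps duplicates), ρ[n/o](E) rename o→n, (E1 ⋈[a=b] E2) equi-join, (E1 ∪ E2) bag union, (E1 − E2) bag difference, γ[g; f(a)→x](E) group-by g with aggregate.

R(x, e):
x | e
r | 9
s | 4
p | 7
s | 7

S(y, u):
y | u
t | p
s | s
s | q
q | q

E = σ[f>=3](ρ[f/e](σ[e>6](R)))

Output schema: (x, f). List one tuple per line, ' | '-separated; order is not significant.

Per-node cardinality:
  R → 4
  σ[e>6](R) → 3
  ρ[f/e](σ[e>6](R)) → 3
  σ[f>=3](ρ[f/e](σ[e>6](R))) → 3

== RESULT ==
x | f
p | 7
r | 9
s | 7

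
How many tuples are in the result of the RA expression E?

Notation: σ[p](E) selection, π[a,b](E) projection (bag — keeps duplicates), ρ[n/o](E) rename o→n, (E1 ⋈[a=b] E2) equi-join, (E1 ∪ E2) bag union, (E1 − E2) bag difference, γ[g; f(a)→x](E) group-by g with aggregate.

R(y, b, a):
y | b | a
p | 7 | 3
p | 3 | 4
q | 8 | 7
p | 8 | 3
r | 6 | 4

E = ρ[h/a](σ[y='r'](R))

Subexpression sizes:
  R → 5
  σ[y='r'](R) → 1
  ρ[h/a](σ[y='r'](R)) → 1

|E| = 1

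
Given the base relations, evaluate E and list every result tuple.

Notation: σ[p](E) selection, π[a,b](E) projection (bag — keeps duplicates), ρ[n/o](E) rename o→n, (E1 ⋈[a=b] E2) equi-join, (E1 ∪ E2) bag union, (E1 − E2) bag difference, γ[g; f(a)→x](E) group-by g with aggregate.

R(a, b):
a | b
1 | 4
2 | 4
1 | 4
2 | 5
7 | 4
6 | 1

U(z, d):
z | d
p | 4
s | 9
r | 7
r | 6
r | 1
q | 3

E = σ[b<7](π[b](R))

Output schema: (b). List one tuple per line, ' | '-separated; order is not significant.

Subexpression sizes:
  R → 6
  π[b](R) → 6
  σ[b<7](π[b](R)) → 6

== RESULT ==
b
1
4
4
4
4
5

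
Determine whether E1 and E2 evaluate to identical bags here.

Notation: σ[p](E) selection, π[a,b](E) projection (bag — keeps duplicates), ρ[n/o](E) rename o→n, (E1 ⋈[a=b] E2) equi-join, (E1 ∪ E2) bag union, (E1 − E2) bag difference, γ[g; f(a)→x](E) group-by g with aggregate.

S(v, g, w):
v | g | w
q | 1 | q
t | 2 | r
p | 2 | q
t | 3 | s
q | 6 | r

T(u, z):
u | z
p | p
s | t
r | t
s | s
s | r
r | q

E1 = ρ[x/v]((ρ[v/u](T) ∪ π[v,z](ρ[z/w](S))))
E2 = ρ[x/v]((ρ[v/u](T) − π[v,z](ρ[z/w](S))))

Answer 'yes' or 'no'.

E1 per-node cardinality:
  T → 6
  ρ[v/u](T) → 6
  S → 5
  ρ[z/w](S) → 5
  π[v,z](ρ[z/w](S)) → 5
  (ρ[v/u](T) ∪ π[v,z](ρ[z/w](S))) → 11
  ρ[x/v]((ρ[v/u](T) ∪ π[v,z](ρ[z/w](S)))) → 11
E2 per-node cardinality:
  T → 6
  ρ[v/u](T) → 6
  S → 5
  ρ[z/w](S) → 5
  π[v,z](ρ[z/w](S)) → 5
  (ρ[v/u](T) − π[v,z](ρ[z/w](S))) → 6
  ρ[x/v]((ρ[v/u](T) − π[v,z](ρ[z/w](S)))) → 6

E1 result:
x | z
p | p
p | q
q | q
q | r
r | q
r | t
s | r
s | s
s | t
t | r
t | s
E2 result:
x | z
p | p
r | q
r | t
s | r
s | s
s | t
Witness: ('q', 'q') appears 1× in E1 but 0× in E2.

no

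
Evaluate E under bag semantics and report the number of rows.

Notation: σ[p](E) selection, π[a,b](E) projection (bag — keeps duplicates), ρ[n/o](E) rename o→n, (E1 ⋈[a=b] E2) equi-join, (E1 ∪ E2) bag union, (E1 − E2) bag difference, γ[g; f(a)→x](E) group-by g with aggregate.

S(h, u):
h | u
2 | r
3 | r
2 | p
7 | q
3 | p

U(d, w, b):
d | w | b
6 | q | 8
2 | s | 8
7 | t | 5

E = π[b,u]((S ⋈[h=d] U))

Per-node cardinality:
  S → 5
  U → 3
  (S ⋈[h=d] U) → 3
  π[b,u]((S ⋈[h=d] U)) → 3

|E| = 3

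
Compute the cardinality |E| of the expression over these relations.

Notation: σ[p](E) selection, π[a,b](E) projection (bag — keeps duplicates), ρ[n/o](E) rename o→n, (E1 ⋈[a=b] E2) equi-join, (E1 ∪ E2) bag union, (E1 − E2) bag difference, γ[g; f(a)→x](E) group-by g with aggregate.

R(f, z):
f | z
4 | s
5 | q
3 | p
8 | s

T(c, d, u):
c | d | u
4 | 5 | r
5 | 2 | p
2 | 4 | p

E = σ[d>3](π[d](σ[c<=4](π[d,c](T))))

Subexpression sizes:
  T → 3
  π[d,c](T) → 3
  σ[c<=4](π[d,c](T)) → 2
  π[d](σ[c<=4](π[d,c](T))) → 2
  σ[d>3](π[d](σ[c<=4](π[d,c](T)))) → 2

|E| = 2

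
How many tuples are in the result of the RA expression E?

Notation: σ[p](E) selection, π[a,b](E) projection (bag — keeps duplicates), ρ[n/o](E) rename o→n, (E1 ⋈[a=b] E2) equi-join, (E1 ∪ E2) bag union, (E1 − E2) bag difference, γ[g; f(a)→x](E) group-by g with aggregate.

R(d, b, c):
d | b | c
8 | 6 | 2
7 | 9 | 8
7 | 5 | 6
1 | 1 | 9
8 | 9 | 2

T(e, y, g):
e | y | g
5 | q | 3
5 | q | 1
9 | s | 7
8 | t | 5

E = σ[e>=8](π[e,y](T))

Per-node cardinality:
  T → 4
  π[e,y](T) → 4
  σ[e>=8](π[e,y](T)) → 2

|E| = 2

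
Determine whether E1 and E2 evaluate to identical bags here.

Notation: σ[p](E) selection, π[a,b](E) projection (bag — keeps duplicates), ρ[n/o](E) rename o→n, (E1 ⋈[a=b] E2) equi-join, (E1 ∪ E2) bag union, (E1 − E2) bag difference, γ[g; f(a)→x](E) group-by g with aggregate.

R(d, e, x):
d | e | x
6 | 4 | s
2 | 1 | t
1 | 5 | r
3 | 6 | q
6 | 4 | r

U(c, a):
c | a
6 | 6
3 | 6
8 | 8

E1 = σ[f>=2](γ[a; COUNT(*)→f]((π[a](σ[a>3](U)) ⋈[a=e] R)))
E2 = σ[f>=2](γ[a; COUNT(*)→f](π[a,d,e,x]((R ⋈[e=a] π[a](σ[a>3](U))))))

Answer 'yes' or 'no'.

E1 row counts bottom-up:
  U → 3
  σ[a>3](U) → 3
  π[a](σ[a>3](U)) → 3
  R → 5
  (π[a](σ[a>3](U)) ⋈[a=e] R) → 2
  γ[a; COUNT(*)→f]((π[a](σ[a>3](U)) ⋈[a=e] R)) → 1
  σ[f>=2](γ[a; COUNT(*)→f]((π[a](σ[a>3](U)) ⋈[a=e] R))) → 1
E2 row counts bottom-up:
  R → 5
  U → 3
  σ[a>3](U) → 3
  π[a](σ[a>3](U)) → 3
  (R ⋈[e=a] π[a](σ[a>3](U))) → 2
  π[a,d,e,x]((R ⋈[e=a] π[a](σ[a>3](U)))) → 2
  γ[a; COUNT(*)→f](π[a,d,e,x]((R ⋈[e=a] π[a](σ[a>3](U))))) → 1
  σ[f>=2](γ[a; COUNT(*)→f](π[a,d,e,x]((R ⋈[e=a] π[a](σ[a>3](U)))))) → 1

E1 and E2 produce the same multiset:
a | f
6 | 2

yes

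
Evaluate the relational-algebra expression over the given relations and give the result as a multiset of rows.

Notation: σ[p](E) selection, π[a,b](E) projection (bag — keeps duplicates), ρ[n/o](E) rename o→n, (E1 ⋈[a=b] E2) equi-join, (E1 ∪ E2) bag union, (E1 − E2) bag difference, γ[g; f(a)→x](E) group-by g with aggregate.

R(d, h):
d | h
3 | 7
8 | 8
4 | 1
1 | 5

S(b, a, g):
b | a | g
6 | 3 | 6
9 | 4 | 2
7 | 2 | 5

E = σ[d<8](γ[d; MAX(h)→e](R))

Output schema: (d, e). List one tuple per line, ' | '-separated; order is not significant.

Row counts bottom-up:
  R → 4
  γ[d; MAX(h)→e](R) → 4
  σ[d<8](γ[d; MAX(h)→e](R)) → 3

== RESULT ==
d | e
1 | 5
3 | 7
4 | 1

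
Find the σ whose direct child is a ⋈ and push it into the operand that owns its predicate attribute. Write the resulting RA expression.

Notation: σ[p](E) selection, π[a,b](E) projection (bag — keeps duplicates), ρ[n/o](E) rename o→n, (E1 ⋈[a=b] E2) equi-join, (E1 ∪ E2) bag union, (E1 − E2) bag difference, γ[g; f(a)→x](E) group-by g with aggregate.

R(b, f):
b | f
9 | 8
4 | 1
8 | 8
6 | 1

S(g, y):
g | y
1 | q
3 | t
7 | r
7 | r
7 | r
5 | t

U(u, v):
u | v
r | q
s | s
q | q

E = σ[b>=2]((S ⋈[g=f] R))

σ filters on b, owned by the right side.
E' = (S ⋈[g=f] σ[b>=2](R))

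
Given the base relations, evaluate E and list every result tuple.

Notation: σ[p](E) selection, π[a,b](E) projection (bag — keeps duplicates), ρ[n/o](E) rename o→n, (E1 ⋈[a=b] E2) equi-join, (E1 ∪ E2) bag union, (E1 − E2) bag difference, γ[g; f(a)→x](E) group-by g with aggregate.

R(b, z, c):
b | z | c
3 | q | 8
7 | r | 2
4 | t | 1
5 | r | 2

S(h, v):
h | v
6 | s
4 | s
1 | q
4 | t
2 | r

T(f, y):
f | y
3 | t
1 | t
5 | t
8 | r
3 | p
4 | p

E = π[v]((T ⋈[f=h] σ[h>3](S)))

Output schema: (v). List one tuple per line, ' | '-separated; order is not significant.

Row counts bottom-up:
  T → 6
  S → 5
  σ[h>3](S) → 3
  (T ⋈[f=h] σ[h>3](S)) → 2
  π[v]((T ⋈[f=h] σ[h>3](S))) → 2

== RESULT ==
v
s
t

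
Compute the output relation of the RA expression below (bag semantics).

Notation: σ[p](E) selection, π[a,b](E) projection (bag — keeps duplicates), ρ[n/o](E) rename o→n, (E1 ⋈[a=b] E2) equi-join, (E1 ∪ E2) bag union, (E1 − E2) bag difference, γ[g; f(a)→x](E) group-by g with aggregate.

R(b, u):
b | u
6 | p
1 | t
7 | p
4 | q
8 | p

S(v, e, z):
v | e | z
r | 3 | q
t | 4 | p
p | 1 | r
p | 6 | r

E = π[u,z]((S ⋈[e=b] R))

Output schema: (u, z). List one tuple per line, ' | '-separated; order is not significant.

Subexpression sizes:
  S → 4
  R → 5
  (S ⋈[e=b] R) → 3
  π[u,z]((S ⋈[e=b] R)) → 3

== RESULT ==
u | z
p | r
q | p
t | r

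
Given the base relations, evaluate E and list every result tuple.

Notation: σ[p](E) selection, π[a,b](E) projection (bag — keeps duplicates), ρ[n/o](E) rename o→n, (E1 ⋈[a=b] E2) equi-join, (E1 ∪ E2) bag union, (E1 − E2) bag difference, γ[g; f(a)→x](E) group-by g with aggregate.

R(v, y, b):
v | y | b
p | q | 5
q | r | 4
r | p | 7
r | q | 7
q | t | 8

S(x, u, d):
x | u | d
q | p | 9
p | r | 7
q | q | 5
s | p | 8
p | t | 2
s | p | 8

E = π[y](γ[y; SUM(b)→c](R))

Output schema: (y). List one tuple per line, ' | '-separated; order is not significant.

Subexpression sizes:
  R → 5
  γ[y; SUM(b)→c](R) → 4
  π[y](γ[y; SUM(b)→c](R)) → 4

== RESULT ==
y
p
q
r
t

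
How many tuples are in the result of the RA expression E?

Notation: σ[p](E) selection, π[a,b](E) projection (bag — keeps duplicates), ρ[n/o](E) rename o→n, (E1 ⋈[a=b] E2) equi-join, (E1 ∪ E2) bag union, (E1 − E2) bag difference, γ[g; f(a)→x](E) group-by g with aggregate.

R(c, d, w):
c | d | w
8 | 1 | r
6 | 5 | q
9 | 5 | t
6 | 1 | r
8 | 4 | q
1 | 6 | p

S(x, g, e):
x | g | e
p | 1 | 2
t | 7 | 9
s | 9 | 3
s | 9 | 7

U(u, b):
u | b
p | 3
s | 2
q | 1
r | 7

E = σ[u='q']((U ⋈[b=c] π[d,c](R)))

Stepwise |·|:
  U → 4
  R → 6
  π[d,c](R) → 6
  (U ⋈[b=c] π[d,c](R)) → 1
  σ[u='q']((U ⋈[b=c] π[d,c](R))) → 1

|E| = 1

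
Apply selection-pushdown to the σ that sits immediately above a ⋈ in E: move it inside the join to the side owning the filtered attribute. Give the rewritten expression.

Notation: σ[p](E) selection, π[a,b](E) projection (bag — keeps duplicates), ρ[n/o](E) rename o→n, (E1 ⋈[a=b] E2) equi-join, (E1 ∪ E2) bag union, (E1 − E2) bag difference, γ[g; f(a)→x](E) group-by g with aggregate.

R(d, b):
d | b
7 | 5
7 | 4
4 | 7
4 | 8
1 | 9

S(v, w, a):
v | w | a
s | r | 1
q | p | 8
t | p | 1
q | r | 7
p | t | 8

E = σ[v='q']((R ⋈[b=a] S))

σ filters on v, owned by the right side.
E' = (R ⋈[b=a] σ[v='q'](S))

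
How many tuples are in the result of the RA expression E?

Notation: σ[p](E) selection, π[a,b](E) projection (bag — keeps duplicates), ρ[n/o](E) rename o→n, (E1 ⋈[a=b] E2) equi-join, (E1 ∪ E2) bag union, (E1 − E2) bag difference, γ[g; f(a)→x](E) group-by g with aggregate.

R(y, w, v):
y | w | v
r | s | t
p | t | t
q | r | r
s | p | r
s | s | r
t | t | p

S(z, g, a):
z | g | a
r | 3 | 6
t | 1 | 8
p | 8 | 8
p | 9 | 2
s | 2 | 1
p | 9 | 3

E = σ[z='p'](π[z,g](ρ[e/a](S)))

Row counts bottom-up:
  S → 6
  ρ[e/a](S) → 6
  π[z,g](ρ[e/a](S)) → 6
  σ[z='p'](π[z,g](ρ[e/a](S))) → 3

|E| = 3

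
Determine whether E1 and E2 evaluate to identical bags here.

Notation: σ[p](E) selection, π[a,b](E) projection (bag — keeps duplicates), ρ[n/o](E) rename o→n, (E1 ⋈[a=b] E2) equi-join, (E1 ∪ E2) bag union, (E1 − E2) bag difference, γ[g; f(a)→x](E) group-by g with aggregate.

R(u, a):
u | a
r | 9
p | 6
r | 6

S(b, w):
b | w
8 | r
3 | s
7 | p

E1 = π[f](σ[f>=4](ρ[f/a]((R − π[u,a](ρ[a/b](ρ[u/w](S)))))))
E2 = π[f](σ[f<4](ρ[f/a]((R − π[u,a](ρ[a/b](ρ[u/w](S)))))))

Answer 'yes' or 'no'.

E1 per-node cardinality:
  R → 3
  S → 3
  ρ[u/w](S) → 3
  ρ[a/b](ρ[u/w](S)) → 3
  π[u,a](ρ[a/b](ρ[u/w](S))) → 3
  (R − π[u,a](ρ[a/b](ρ[u/w](S)))) → 3
  ρ[f/a]((R − π[u,a](ρ[a/b](ρ[u/w](S))))) → 3
  σ[f>=4](ρ[f/a]((R − π[u,a](ρ[a/b](ρ[u/w](S)))))) → 3
  π[f](σ[f>=4](ρ[f/a]((R − π[u,a](ρ[a/b](ρ[u/w](S))))))) → 3
E2 per-node cardinality:
  R → 3
  S → 3
  ρ[u/w](S) → 3
  ρ[a/b](ρ[u/w](S)) → 3
  π[u,a](ρ[a/b](ρ[u/w](S))) → 3
  (R − π[u,a](ρ[a/b](ρ[u/w](S)))) → 3
  ρ[f/a]((R − π[u,a](ρ[a/b](ρ[u/w](S))))) → 3
  σ[f<4](ρ[f/a]((R − π[u,a](ρ[a/b](ρ[u/w](S)))))) → 0
  π[f](σ[f<4](ρ[f/a]((R − π[u,a](ρ[a/b](ρ[u/w](S))))))) → 0

E1 result:
f
6
6
9
E2 result:
f
(0 rows)
Witness: (6,) appears 2× in E1 but 0× in E2.

no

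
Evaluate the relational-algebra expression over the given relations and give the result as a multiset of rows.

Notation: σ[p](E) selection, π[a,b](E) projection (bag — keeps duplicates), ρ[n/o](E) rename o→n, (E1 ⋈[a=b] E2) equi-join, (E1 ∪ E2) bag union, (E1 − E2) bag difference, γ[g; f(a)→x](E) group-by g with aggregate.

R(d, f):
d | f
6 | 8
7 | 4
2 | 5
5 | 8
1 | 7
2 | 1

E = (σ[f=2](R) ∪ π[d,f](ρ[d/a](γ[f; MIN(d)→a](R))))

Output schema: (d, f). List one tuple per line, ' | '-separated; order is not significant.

Subexpression sizes:
  R → 6
  σ[f=2](R) → 0
  R → 6
  γ[f; MIN(d)→a](R) → 5
  ρ[d/a](γ[f; MIN(d)→a](R)) → 5
  π[d,f](ρ[d/a](γ[f; MIN(d)→a](R))) → 5
  (σ[f=2](R) ∪ π[d,f](ρ[d/a](γ[f; MIN(d)→a](R)))) → 5

== RESULT ==
d | f
1 | 7
2 | 1
2 | 5
5 | 8
7 | 4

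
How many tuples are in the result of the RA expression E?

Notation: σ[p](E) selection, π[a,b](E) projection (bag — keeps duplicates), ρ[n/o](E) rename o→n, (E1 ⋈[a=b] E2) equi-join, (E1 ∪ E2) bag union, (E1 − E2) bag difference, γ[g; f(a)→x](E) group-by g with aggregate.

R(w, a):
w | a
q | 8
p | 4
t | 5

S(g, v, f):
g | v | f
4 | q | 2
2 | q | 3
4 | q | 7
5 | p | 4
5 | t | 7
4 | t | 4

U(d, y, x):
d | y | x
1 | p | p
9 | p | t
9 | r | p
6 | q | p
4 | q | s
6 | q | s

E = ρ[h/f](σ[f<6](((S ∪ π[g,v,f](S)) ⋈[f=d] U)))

Stepwise |·|:
  S → 6
  S → 6
  π[g,v,f](S) → 6
  (S ∪ π[g,v,f](S)) → 12
  U → 6
  ((S ∪ π[g,v,f](S)) ⋈[f=d] U) → 4
  σ[f<6](((S ∪ π[g,v,f](S)) ⋈[f=d] U)) → 4
  ρ[h/f](σ[f<6](((S ∪ π[g,v,f](S)) ⋈[f=d] U))) → 4

|E| = 4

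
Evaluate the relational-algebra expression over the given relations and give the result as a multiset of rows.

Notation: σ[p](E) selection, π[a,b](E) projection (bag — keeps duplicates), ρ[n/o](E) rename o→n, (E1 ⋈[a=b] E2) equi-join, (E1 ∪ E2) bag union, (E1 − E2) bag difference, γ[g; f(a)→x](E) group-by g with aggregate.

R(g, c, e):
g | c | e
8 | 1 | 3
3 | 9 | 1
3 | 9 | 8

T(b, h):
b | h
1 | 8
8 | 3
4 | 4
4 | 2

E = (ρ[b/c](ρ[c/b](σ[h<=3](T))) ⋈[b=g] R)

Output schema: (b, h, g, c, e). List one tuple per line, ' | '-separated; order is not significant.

Stepwise |·|:
  T → 4
  σ[h<=3](T) → 2
  ρ[c/b](σ[h<=3](T)) → 2
  ρ[b/c](ρ[c/b](σ[h<=3](T))) → 2
  R → 3
  (ρ[b/c](ρ[c/b](σ[h<=3](T))) ⋈[b=g] R) → 1

== RESULT ==
b | h | g | c | e
8 | 3 | 8 | 1 | 3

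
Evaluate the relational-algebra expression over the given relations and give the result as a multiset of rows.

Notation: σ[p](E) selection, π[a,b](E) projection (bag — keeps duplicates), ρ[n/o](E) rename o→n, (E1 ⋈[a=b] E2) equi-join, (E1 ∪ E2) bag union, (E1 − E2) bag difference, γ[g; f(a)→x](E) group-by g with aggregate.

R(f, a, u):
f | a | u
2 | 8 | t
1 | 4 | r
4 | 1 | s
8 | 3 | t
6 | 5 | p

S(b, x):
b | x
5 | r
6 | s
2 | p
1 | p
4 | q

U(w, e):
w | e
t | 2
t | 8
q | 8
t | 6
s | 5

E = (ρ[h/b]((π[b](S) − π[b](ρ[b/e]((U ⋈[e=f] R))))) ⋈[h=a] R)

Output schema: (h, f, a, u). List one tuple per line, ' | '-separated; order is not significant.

Subexpression sizes:
  S → 5
  π[b](S) → 5
  U → 5
  R → 5
  (U ⋈[e=f] R) → 4
  ρ[b/e]((U ⋈[e=f] R)) → 4
  π[b](ρ[b/e]((U ⋈[e=f] R))) → 4
  (π[b](S) − π[b](ρ[b/e]((U ⋈[e=f] R)))) → 3
  ρ[h/b]((π[b](S) − π[b](ρ[b/e]((U ⋈[e=f] R))))) → 3
  R → 5
  (ρ[h/b]((π[b](S) − π[b](ρ[b/e]((U ⋈[e=f] R))))) ⋈[h=a] R) → 3

== RESULT ==
h | f | a | u
1 | 4 | 1 | s
4 | 1 | 4 | r
5 | 6 | 5 | p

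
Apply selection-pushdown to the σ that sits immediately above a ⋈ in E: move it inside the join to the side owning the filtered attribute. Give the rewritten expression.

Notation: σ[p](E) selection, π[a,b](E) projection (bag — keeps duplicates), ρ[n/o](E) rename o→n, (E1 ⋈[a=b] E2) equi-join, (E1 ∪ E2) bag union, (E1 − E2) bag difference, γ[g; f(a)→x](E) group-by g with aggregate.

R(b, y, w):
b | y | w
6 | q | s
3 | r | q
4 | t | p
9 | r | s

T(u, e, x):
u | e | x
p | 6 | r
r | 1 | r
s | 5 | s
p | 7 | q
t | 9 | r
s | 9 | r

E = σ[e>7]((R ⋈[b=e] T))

σ filters on e, owned by the right side.
E' = (R ⋈[b=e] σ[e>7](T))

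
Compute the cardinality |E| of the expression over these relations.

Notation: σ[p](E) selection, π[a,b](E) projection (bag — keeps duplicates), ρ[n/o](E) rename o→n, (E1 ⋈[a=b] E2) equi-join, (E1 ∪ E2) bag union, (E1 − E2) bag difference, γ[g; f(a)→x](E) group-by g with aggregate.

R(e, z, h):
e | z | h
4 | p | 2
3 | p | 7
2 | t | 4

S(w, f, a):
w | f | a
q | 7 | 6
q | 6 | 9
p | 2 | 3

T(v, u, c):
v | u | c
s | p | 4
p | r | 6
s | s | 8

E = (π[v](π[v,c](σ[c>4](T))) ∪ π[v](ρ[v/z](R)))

Row counts bottom-up:
  T → 3
  σ[c>4](T) → 2
  π[v,c](σ[c>4](T)) → 2
  π[v](π[v,c](σ[c>4](T))) → 2
  R → 3
  ρ[v/z](R) → 3
  π[v](ρ[v/z](R)) → 3
  (π[v](π[v,c](σ[c>4](T))) ∪ π[v](ρ[v/z](R))) → 5

|E| = 5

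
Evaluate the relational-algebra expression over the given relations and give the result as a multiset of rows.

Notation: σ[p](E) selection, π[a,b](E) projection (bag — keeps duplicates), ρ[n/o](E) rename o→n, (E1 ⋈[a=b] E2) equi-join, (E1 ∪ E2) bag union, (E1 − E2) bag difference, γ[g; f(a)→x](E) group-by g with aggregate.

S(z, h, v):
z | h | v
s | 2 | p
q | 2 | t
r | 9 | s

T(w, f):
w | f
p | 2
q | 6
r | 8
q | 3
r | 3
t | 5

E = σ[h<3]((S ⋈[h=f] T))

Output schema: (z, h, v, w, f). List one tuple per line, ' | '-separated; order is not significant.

Row counts bottom-up:
  S → 3
  T → 6
  (S ⋈[h=f] T) → 2
  σ[h<3]((S ⋈[h=f] T)) → 2

== RESULT ==
z | h | v | w | f
q | 2 | t | p | 2
s | 2 | p | p | 2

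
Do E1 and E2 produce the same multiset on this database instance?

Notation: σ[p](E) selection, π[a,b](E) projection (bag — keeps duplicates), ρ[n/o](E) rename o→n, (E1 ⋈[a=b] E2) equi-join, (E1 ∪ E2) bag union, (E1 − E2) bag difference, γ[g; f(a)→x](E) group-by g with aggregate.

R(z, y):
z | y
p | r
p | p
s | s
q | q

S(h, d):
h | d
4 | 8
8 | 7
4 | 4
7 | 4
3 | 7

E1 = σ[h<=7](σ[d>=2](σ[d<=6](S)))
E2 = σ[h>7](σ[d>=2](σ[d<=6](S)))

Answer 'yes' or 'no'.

E1 subexpression sizes:
  S → 5
  σ[d<=6](S) → 2
  σ[d>=2](σ[d<=6](S)) → 2
  σ[h<=7](σ[d>=2](σ[d<=6](S))) → 2
E2 subexpression sizes:
  S → 5
  σ[d<=6](S) → 2
  σ[d>=2](σ[d<=6](S)) → 2
  σ[h>7](σ[d>=2](σ[d<=6](S))) → 0

E1 result:
h | d
4 | 4
7 | 4
E2 result:
h | d
(0 rows)
Witness: (4, 4) appears 1× in E1 but 0× in E2.

no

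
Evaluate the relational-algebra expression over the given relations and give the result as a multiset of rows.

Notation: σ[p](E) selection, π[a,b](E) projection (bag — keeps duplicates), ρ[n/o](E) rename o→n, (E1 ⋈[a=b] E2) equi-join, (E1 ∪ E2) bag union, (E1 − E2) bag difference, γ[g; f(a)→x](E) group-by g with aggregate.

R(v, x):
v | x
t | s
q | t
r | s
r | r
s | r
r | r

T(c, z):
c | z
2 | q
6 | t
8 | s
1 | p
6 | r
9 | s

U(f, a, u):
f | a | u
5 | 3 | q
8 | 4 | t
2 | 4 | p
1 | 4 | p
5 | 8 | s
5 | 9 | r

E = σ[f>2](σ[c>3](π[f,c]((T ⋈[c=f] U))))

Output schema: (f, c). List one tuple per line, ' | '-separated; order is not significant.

Subexpression sizes:
  T → 6
  U → 6
  (T ⋈[c=f] U) → 3
  π[f,c]((T ⋈[c=f] U)) → 3
  σ[c>3](π[f,c]((T ⋈[c=f] U))) → 1
  σ[f>2](σ[c>3](π[f,c]((T ⋈[c=f] U)))) → 1

== RESULT ==
f | c
8 | 8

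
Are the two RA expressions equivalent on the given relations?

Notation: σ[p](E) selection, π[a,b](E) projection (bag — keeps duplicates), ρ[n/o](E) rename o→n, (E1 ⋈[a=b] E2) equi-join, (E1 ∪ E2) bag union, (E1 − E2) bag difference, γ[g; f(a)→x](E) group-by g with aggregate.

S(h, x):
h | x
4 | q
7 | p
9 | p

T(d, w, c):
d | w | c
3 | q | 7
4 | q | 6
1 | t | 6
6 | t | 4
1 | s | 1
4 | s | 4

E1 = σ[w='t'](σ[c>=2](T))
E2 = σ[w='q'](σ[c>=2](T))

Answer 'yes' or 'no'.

E1 stepwise |·|:
  T → 6
  σ[c>=2](T) → 5
  σ[w='t'](σ[c>=2](T)) → 2
E2 stepwise |·|:
  T → 6
  σ[c>=2](T) → 5
  σ[w='q'](σ[c>=2](T)) → 2

E1 result:
d | w | c
1 | t | 6
6 | t | 4
E2 result:
d | w | c
3 | q | 7
4 | q | 6
Witness: (1, 't', 6) appears 1× in E1 but 0× in E2.

no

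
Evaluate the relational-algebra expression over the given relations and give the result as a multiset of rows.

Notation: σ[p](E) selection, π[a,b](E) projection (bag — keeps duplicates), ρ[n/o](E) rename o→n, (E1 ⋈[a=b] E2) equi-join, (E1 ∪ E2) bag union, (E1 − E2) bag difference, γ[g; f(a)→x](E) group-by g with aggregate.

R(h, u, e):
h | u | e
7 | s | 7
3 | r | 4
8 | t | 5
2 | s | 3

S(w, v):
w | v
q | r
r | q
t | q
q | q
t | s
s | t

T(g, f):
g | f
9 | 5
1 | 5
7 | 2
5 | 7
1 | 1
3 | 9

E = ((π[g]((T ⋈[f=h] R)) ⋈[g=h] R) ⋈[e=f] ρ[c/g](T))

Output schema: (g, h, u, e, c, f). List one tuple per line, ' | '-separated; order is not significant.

Per-node cardinality:
  T → 6
  R → 4
  (T ⋈[f=h] R) → 2
  π[g]((T ⋈[f=h] R)) → 2
  R → 4
  (π[g]((T ⋈[f=h] R)) ⋈[g=h] R) → 1
  T → 6
  ρ[c/g](T) → 6
  ((π[g]((T ⋈[f=h] R)) ⋈[g=h] R) ⋈[e=f] ρ[c/g](T)) → 1

== RESULT ==
g | h | u | e | c | f
7 | 7 | s | 7 | 5 | 7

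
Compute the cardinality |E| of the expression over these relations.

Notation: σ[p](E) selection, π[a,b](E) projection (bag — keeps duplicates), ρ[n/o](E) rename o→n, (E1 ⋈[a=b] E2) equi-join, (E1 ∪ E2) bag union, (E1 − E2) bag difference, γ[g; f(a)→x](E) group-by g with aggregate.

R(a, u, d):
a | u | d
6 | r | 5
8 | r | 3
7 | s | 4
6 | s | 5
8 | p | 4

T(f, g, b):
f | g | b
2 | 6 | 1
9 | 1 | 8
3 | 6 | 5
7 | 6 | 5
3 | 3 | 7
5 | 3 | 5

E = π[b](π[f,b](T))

Per-node cardinality:
  T → 6
  π[f,b](T) → 6
  π[b](π[f,b](T)) → 6

|E| = 6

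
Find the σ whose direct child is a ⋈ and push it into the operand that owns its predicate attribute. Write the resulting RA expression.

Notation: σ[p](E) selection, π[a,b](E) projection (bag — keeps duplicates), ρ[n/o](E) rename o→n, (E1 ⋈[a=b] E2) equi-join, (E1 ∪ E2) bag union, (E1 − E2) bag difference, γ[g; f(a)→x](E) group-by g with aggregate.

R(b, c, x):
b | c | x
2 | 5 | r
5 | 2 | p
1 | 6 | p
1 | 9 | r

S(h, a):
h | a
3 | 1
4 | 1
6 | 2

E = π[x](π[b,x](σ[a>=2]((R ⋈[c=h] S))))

σ filters on a, owned by the right side.
E' = π[x](π[b,x]((R ⋈[c=h] σ[a>=2](S))))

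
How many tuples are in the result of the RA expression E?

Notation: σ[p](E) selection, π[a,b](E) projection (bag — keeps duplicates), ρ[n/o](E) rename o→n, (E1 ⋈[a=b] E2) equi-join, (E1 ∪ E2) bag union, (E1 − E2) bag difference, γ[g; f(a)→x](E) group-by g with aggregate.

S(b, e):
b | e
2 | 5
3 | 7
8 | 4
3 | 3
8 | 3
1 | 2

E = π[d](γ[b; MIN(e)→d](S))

Subexpression sizes:
  S → 6
  γ[b; MIN(e)→d](S) → 4
  π[d](γ[b; MIN(e)→d](S)) → 4

|E| = 4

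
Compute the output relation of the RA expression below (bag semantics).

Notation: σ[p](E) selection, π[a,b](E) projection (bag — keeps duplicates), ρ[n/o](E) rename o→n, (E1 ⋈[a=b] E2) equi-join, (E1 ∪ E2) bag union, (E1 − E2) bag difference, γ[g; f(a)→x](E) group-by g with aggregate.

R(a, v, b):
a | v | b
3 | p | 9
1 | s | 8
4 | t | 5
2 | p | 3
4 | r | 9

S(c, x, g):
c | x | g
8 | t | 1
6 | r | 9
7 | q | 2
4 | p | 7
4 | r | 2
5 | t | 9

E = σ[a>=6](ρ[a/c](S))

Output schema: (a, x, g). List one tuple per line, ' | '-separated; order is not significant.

Subexpression sizes:
  S → 6
  ρ[a/c](S) → 6
  σ[a>=6](ρ[a/c](S)) → 3

== RESULT ==
a | x | g
6 | r | 9
7 | q | 2
8 | t | 1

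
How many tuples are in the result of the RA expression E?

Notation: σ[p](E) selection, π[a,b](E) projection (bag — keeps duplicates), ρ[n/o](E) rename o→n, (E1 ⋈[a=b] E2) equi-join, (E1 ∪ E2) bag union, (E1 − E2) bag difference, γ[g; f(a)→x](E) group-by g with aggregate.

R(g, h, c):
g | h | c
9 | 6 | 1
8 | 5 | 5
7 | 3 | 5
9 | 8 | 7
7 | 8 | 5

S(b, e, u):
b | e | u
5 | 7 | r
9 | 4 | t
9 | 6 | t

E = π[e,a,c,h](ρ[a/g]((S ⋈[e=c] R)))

Stepwise |·|:
  S → 3
  R → 5
  (S ⋈[e=c] R) → 1
  ρ[a/g]((S ⋈[e=c] R)) → 1
  π[e,a,c,h](ρ[a/g]((S ⋈[e=c] R))) → 1

|E| = 1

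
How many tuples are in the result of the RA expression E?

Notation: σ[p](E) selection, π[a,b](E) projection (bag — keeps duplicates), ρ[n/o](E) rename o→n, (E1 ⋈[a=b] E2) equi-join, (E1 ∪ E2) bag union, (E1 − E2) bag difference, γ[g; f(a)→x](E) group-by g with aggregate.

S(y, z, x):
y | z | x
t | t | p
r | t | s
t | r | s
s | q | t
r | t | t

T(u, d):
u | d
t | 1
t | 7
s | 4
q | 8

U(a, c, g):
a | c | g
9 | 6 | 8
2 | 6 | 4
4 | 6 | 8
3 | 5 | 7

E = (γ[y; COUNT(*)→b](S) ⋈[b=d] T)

Row counts bottom-up:
  S → 5
  γ[y; COUNT(*)→b](S) → 3
  T → 4
  (γ[y; COUNT(*)→b](S) ⋈[b=d] T) → 1

|E| = 1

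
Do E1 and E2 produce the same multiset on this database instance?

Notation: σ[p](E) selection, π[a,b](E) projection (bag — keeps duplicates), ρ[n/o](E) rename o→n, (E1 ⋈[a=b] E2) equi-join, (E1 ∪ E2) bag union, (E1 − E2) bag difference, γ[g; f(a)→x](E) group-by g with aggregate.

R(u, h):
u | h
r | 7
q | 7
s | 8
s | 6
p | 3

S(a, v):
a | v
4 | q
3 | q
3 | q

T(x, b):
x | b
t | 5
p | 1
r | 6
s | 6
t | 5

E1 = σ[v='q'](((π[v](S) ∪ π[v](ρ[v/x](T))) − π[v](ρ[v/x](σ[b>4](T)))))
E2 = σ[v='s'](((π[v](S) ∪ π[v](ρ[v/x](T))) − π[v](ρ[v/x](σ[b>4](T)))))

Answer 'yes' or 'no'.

E1 subexpression sizes:
  S → 3
  π[v](S) → 3
  T → 5
  ρ[v/x](T) → 5
  π[v](ρ[v/x](T)) → 5
  (π[v](S) ∪ π[v](ρ[v/x](T))) → 8
  T → 5
  σ[b>4](T) → 4
  ρ[v/x](σ[b>4](T)) → 4
  π[v](ρ[v/x](σ[b>4](T))) → 4
  ((π[v](S) ∪ π[v](ρ[v/x](T))) − π[v](ρ[v/x](σ[b>4](T)))) → 4
  σ[v='q'](((π[v](S) ∪ π[v](ρ[v/x](T))) − π[v](ρ[v/x](σ[b>4](T))))) → 3
E2 subexpression sizes:
  S → 3
  π[v](S) → 3
  T → 5
  ρ[v/x](T) → 5
  π[v](ρ[v/x](T)) → 5
  (π[v](S) ∪ π[v](ρ[v/x](T))) → 8
  T → 5
  σ[b>4](T) → 4
  ρ[v/x](σ[b>4](T)) → 4
  π[v](ρ[v/x](σ[b>4](T))) → 4
  ((π[v](S) ∪ π[v](ρ[v/x](T))) − π[v](ρ[v/x](σ[b>4](T)))) → 4
  σ[v='s'](((π[v](S) ∪ π[v](ρ[v/x](T))) − π[v](ρ[v/x](σ[b>4](T))))) → 0

E1 result:
v
q
q
q
E2 result:
v
(0 rows)
Witness: ('q',) appears 3× in E1 but 0× in E2.

no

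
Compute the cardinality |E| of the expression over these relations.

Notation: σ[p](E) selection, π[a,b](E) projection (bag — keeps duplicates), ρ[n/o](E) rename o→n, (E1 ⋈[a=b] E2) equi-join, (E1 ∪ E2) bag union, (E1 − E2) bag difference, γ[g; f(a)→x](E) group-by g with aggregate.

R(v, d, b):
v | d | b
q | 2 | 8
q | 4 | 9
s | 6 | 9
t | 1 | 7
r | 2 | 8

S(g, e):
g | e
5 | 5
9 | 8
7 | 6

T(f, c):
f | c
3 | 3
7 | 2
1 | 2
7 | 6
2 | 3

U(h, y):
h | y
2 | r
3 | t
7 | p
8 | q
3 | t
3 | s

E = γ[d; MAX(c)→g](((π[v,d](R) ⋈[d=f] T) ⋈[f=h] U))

Per-node cardinality:
  R → 5
  π[v,d](R) → 5
  T → 5
  (π[v,d](R) ⋈[d=f] T) → 3
  U → 6
  ((π[v,d](R) ⋈[d=f] T) ⋈[f=h] U) → 2
  γ[d; MAX(c)→g](((π[v,d](R) ⋈[d=f] T) ⋈[f=h] U)) → 1

|E| = 1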